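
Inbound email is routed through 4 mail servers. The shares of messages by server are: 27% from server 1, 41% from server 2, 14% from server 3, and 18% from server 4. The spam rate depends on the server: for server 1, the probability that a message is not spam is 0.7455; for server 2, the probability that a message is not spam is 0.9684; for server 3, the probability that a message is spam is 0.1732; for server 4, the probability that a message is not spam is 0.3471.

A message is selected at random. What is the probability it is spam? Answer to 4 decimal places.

P(S|1) = 1 − 0.7455 = 0.2545.
P(S|2) = 1 − 0.9684 = 0.0316.
P(S|4) = 1 − 0.3471 = 0.6529.
Summing over the partition,
P(S) = P(S|1)·P(1) + P(S|2)·P(2) + P(S|3)·P(3) + P(S|4)·P(4)
      = 0.2545·0.27 + 0.0316·0.41 + 0.1732·0.14 + 0.6529·0.18
      = 0.068715 + 0.012956 + 0.024248 + 0.117522 = 0.223441

0.2234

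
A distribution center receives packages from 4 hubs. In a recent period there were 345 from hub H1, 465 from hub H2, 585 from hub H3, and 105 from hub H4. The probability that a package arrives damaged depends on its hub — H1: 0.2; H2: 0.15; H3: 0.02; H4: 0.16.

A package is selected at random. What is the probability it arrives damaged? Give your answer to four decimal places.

Total: 345 + 465 + 585 + 105 = 1500.
P(H1) = 345/1500 = 0.23. P(H2) = 465/1500 = 0.31. P(H3) = 585/1500 = 0.39. P(H4) = 105/1500 = 0.07.
By the law of total probability,
P(D) = P(D|H1)·P(H1) + P(D|H2)·P(H2) + P(D|H3)·P(H3) + P(D|H4)·P(H4)
      = 0.2·0.23 + 0.15·0.31 + 0.02·0.39 + 0.16·0.07
      = 0.046 + 0.0465 + 0.0078 + 0.0112 = 0.1115

P(D) ≈ 0.1115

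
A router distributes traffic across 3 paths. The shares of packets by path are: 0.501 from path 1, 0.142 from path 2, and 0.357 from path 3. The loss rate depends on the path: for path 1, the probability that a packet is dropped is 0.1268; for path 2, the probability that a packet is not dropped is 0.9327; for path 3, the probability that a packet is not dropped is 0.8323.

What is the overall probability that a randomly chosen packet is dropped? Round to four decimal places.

P(L) ≈ 0.1330

P(L|2) = 1 − 0.9327 = 0.0673.
P(L|3) = 1 − 0.8323 = 0.1677.
P(L) = P(L|1)·P(1) + P(L|2)·P(2) + P(L|3)·P(3)
      = 0.1268·0.501 + 0.0673·0.142 + 0.1677·0.357
      = 0.0635268 + 0.0095566 + 0.0598689 = 0.1329523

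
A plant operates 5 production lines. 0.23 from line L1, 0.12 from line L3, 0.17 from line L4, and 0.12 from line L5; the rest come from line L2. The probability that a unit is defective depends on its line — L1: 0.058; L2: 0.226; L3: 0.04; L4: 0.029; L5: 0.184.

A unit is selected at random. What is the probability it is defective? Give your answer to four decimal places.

P(L2) = 1 − (0.23 + 0.12 + 0.17 + 0.12) = 0.36.
P(D) = P(D|L1)·P(L1) + P(D|L2)·P(L2) + P(D|L3)·P(L3) + P(D|L4)·P(L4) + P(D|L5)·P(L5)
      = 0.058·0.23 + 0.226·0.36 + 0.04·0.12 + 0.029·0.17 + 0.184·0.12
      = 0.01334 + 0.08136 + 0.0048 + 0.00493 + 0.02208 = 0.12651

0.1265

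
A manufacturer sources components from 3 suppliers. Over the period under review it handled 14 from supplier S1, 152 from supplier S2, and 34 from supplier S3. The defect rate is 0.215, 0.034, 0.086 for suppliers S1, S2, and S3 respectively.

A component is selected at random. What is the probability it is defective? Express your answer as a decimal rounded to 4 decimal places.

0.0555

Total: 14 + 152 + 34 = 200.
P(S1) = 14/200 = 0.07. P(S2) = 152/200 = 0.76. P(S3) = 34/200 = 0.17.
P(D) = P(D|S1)·P(S1) + P(D|S2)·P(S2) + P(D|S3)·P(S3)
      = 0.215·0.07 + 0.034·0.76 + 0.086·0.17
      = 0.01505 + 0.02584 + 0.01462 = 0.05551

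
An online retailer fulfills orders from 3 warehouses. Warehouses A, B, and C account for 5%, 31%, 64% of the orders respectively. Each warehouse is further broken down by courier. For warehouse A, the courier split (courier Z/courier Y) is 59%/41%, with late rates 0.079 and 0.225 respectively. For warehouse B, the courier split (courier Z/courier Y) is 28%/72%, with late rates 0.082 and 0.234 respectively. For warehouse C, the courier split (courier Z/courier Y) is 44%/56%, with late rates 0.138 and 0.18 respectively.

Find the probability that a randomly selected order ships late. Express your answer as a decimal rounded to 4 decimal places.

P(L|A) = 0.59·0.079 + 0.41·0.225 = 0.04661 + 0.09225 = 0.13886
P(L|B) = 0.28·0.082 + 0.72·0.234 = 0.02296 + 0.16848 = 0.19144
P(L|C) = 0.44·0.138 + 0.56·0.18 = 0.06072 + 0.1008 = 0.16152
By total probability over the outer partition,
P(L) = 0.05·0.13886 + 0.31·0.19144 + 0.64·0.16152
      = 0.006943 + 0.0593464 + 0.1033728 = 0.1696622

0.1697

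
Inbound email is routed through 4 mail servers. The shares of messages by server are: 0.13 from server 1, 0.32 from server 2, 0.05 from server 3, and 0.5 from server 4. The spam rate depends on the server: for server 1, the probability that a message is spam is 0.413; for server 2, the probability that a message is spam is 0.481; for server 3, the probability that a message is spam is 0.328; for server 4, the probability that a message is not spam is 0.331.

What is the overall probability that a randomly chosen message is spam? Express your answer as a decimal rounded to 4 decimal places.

P(S|4) = 1 − 0.331 = 0.669.
Using total probability over the partition,
P(S) = P(S|1)·P(1) + P(S|2)·P(2) + P(S|3)·P(3) + P(S|4)·P(4)
      = 0.413·0.13 + 0.481·0.32 + 0.328·0.05 + 0.669·0.5
      = 0.05369 + 0.15392 + 0.0164 + 0.3345 = 0.55851

0.5585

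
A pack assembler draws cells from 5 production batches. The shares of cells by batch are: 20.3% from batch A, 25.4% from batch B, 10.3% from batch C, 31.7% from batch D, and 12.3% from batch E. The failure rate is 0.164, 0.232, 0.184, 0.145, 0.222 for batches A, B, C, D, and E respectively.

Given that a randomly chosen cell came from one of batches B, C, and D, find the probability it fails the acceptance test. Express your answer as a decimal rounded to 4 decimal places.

0.1837

Let S = {B, C, D}.
P(S) = 0.254 + 0.103 + 0.317 = 0.674.
P(F ∩ S) = 0.232·0.254 + 0.184·0.103 + 0.145·0.317 = 0.058928 + 0.018952 + 0.045965 = 0.123845.
P(F | S) = 0.123845 / 0.674 = 0.183746…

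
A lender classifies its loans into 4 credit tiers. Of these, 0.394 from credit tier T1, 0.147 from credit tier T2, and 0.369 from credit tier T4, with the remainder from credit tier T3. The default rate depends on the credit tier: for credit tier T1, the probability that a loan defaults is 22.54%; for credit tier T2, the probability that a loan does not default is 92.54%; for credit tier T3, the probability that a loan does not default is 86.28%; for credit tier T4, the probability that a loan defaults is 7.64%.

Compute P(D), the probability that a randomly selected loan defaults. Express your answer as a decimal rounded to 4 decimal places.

P(D) ≈ 0.1403

P(T3) = 1 − (0.394 + 0.147 + 0.369) = 0.09.
P(D|T2) = 1 − 0.9254 = 0.0746.
P(D|T3) = 1 − 0.8628 = 0.1372.
By the law of total probability,
P(D) = P(D|T1)·P(T1) + P(D|T2)·P(T2) + P(D|T3)·P(T3) + P(D|T4)·P(T4)
      = 0.2254·0.394 + 0.0746·0.147 + 0.1372·0.09 + 0.0764·0.369
      = 0.0888076 + 0.0109662 + 0.012348 + 0.0281916 = 0.1403134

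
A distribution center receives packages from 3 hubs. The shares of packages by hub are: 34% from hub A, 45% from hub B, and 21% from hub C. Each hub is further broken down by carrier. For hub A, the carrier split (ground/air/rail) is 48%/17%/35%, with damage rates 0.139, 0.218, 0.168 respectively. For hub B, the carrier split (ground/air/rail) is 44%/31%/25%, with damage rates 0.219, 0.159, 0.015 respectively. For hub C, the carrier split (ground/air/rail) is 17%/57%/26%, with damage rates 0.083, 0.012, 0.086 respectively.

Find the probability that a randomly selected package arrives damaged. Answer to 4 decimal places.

P(D|A) = 0.48·0.139 + 0.17·0.218 + 0.35·0.168 = 0.06672 + 0.03706 + 0.0588 = 0.16258
P(D|B) = 0.44·0.219 + 0.31·0.159 + 0.25·0.015 = 0.09636 + 0.04929 + 0.00375 = 0.1494
P(D|C) = 0.17·0.083 + 0.57·0.012 + 0.26·0.086 = 0.01411 + 0.00684 + 0.02236 = 0.04331
Then overall,
P(D) = 0.34·0.16258 + 0.45·0.1494 + 0.21·0.04331
      = 0.0552772 + 0.06723 + 0.0090951 = 0.1316023

P(D) ≈ 0.1316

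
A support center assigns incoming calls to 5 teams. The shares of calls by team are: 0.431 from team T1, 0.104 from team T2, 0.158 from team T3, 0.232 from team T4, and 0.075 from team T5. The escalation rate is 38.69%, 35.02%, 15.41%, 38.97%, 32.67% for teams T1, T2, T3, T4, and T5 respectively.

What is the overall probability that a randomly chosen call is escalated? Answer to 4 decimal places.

By the law of total probability,
P(E) = P(E|T1)·P(T1) + P(E|T2)·P(T2) + P(E|T3)·P(T3) + P(E|T4)·P(T4) + P(E|T5)·P(T5)
      = 0.3869·0.431 + 0.3502·0.104 + 0.1541·0.158 + 0.3897·0.232 + 0.3267·0.075
      = 0.1667539 + 0.0364208 + 0.0243478 + 0.0904104 + 0.0245025 = 0.3424354

0.3424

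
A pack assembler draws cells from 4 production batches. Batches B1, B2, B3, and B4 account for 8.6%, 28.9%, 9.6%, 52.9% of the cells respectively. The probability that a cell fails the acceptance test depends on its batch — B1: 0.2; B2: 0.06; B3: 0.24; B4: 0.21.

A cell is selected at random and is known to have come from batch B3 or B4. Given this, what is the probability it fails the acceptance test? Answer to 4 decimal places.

Let S = {B3, B4}.
P(S) = 0.096 + 0.529 = 0.625.
P(F ∩ S) = 0.24·0.096 + 0.21·0.529 = 0.02304 + 0.11109 = 0.13413.
P(F | S) = 0.13413 / 0.625 = 0.214608…

P(F|S) ≈ 0.2146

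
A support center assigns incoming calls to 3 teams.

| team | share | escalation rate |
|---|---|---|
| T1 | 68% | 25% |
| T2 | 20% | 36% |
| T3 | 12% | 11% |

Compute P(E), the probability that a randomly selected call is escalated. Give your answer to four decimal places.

P(E) ≈ 0.2552

Using total probability over the partition,
P(E) = P(E|T1)·P(T1) + P(E|T2)·P(T2) + P(E|T3)·P(T3)
      = 0.25·0.68 + 0.36·0.2 + 0.11·0.12
      = 0.17 + 0.072 + 0.0132 = 0.2552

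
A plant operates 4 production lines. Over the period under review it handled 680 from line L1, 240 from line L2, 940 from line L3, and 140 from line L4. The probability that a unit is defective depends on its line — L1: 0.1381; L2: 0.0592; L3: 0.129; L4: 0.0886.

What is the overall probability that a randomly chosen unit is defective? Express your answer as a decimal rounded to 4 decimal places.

Total: 680 + 240 + 940 + 140 = 2000.
P(L1) = 680/2000 = 0.34. P(L2) = 240/2000 = 0.12. P(L3) = 940/2000 = 0.47. P(L4) = 140/2000 = 0.07.
Summing over the partition,
P(D) = P(D|L1)·P(L1) + P(D|L2)·P(L2) + P(D|L3)·P(L3) + P(D|L4)·P(L4)
      = 0.1381·0.34 + 0.0592·0.12 + 0.129·0.47 + 0.0886·0.07
      = 0.046954 + 0.007104 + 0.06063 + 0.006202 = 0.12089

0.1209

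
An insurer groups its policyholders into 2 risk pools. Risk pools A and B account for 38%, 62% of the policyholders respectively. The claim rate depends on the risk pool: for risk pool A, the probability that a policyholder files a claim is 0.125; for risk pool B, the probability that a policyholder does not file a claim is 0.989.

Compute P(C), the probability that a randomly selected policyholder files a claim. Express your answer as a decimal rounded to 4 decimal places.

P(C|B) = 1 − 0.989 = 0.011.
P(C) = P(C|A)·P(A) + P(C|B)·P(B)
      = 0.125·0.38 + 0.011·0.62
      = 0.0475 + 0.00682 = 0.05432

0.0543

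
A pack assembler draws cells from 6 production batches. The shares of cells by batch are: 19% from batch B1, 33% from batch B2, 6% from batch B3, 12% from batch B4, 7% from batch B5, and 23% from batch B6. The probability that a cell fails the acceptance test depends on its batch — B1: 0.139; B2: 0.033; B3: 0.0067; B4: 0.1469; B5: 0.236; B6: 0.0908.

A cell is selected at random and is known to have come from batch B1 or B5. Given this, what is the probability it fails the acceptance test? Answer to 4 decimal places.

0.1651

Let S = {B1, B5}.
P(S) = 0.19 + 0.07 = 0.26.
P(F ∩ S) = 0.139·0.19 + 0.236·0.07 = 0.02641 + 0.01652 = 0.04293.
P(F | S) = 0.04293 / 0.26 = 0.165115…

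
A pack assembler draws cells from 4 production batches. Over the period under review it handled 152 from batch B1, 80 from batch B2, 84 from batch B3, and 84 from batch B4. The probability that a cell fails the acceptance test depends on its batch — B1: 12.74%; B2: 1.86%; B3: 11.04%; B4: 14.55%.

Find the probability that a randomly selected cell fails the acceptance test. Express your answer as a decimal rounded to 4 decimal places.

0.1059

Total: 152 + 80 + 84 + 84 = 400.
P(B1) = 152/400 = 0.38. P(B2) = 80/400 = 0.2. P(B3) = 84/400 = 0.21. P(B4) = 84/400 = 0.21.
P(F) = P(F|B1)·P(B1) + P(F|B2)·P(B2) + P(F|B3)·P(B3) + P(F|B4)·P(B4)
      = 0.1274·0.38 + 0.0186·0.2 + 0.1104·0.21 + 0.1455·0.21
      = 0.048412 + 0.00372 + 0.023184 + 0.030555 = 0.105871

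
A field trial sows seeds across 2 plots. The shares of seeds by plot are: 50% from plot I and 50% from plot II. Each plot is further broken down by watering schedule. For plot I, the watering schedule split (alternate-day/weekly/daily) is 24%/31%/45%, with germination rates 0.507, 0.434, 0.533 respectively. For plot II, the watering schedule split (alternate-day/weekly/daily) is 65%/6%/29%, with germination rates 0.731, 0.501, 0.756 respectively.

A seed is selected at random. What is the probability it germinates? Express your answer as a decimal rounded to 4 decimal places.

0.6103

P(G|I) = 0.24·0.507 + 0.31·0.434 + 0.45·0.533 = 0.12168 + 0.13454 + 0.23985 = 0.49607
P(G|II) = 0.65·0.731 + 0.06·0.501 + 0.29·0.756 = 0.47515 + 0.03006 + 0.21924 = 0.72445
By total probability over the outer partition,
P(G) = 0.5·0.49607 + 0.5·0.72445
      = 0.248035 + 0.362225 = 0.61026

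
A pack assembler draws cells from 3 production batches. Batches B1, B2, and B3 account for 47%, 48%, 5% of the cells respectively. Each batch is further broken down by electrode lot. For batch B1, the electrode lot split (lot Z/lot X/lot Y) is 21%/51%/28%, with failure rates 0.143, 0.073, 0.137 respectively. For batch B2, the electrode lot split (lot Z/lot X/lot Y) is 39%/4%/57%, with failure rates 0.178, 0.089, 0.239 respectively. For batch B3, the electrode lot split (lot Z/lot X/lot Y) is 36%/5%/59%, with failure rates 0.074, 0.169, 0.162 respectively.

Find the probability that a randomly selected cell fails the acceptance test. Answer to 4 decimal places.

P(F|B1) = 0.21·0.143 + 0.51·0.073 + 0.28·0.137 = 0.03003 + 0.03723 + 0.03836 = 0.10562
P(F|B2) = 0.39·0.178 + 0.04·0.089 + 0.57·0.239 = 0.06942 + 0.00356 + 0.13623 = 0.20921
P(F|B3) = 0.36·0.074 + 0.05·0.169 + 0.59·0.162 = 0.02664 + 0.00845 + 0.09558 = 0.13067
Then overall,
P(F) = 0.47·0.10562 + 0.48·0.20921 + 0.05·0.13067
      = 0.0496414 + 0.1004208 + 0.0065335 = 0.1565957

0.1566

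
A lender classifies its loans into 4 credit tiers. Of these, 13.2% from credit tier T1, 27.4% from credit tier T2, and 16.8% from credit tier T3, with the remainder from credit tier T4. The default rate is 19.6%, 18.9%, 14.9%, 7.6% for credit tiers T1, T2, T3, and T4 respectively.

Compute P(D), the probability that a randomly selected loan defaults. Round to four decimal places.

0.1351

P(T4) = 1 − (0.132 + 0.274 + 0.168) = 0.426.
P(D) = P(D|T1)·P(T1) + P(D|T2)·P(T2) + P(D|T3)·P(T3) + P(D|T4)·P(T4)
      = 0.196·0.132 + 0.189·0.274 + 0.149·0.168 + 0.076·0.426
      = 0.025872 + 0.051786 + 0.025032 + 0.032376 = 0.135066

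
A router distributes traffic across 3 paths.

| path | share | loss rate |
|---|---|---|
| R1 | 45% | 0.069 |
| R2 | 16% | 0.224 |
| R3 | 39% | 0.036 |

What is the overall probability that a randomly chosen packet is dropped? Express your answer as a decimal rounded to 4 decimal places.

P(L) ≈ 0.0809

P(L) = P(L|R1)·P(R1) + P(L|R2)·P(R2) + P(L|R3)·P(R3)
      = 0.069·0.45 + 0.224·0.16 + 0.036·0.39
      = 0.03105 + 0.03584 + 0.01404 = 0.08093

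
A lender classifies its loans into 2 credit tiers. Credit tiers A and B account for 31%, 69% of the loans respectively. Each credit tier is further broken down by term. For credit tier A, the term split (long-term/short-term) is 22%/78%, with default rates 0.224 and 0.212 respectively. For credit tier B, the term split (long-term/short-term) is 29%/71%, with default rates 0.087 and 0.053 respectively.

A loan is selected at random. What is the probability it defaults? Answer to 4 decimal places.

P(D) ≈ 0.1099

P(D|A) = 0.22·0.224 + 0.78·0.212 = 0.04928 + 0.16536 = 0.21464
P(D|B) = 0.29·0.087 + 0.71·0.053 = 0.02523 + 0.03763 = 0.06286
By total probability over the outer partition,
P(D) = 0.31·0.21464 + 0.69·0.06286
      = 0.0665384 + 0.0433734 = 0.1099118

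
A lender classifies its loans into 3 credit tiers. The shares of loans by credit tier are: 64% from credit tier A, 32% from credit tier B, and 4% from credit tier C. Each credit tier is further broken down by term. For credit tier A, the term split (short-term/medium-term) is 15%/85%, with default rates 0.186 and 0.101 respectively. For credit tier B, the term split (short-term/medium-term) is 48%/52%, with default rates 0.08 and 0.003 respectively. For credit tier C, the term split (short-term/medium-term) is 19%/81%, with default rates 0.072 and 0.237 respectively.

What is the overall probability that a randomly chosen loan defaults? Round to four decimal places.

P(D|A) = 0.15·0.186 + 0.85·0.101 = 0.0279 + 0.08585 = 0.11375
P(D|B) = 0.48·0.08 + 0.52·0.003 = 0.0384 + 0.00156 = 0.03996
P(D|C) = 0.19·0.072 + 0.81·0.237 = 0.01368 + 0.19197 = 0.20565
Then overall,
P(D) = 0.64·0.11375 + 0.32·0.03996 + 0.04·0.20565
      = 0.0728 + 0.0127872 + 0.008226 = 0.0938132

0.0938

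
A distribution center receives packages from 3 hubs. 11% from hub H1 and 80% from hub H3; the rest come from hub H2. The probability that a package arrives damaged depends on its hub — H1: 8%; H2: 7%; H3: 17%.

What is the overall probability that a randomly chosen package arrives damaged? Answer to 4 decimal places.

P(D) ≈ 0.1511

P(H2) = 1 − (0.11 + 0.8) = 0.09.
Using total probability over the partition,
P(D) = P(D|H1)·P(H1) + P(D|H2)·P(H2) + P(D|H3)·P(H3)
      = 0.08·0.11 + 0.07·0.09 + 0.17·0.8
      = 0.0088 + 0.0063 + 0.136 = 0.1511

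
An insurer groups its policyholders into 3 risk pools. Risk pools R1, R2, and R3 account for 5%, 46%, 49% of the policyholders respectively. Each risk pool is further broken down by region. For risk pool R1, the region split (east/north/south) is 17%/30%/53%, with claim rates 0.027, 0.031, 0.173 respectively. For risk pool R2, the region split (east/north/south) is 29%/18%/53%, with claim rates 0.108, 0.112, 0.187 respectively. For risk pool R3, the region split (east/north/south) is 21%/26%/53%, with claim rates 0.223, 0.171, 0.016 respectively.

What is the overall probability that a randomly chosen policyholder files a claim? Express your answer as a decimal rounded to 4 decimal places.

0.1234

P(C|R1) = 0.17·0.027 + 0.3·0.031 + 0.53·0.173 = 0.00459 + 0.0093 + 0.09169 = 0.10558
P(C|R2) = 0.29·0.108 + 0.18·0.112 + 0.53·0.187 = 0.03132 + 0.02016 + 0.09911 = 0.15059
P(C|R3) = 0.21·0.223 + 0.26·0.171 + 0.53·0.016 = 0.04683 + 0.04446 + 0.00848 = 0.09977
Then overall,
P(C) = 0.05·0.10558 + 0.46·0.15059 + 0.49·0.09977
      = 0.005279 + 0.0692714 + 0.0488873 = 0.1234377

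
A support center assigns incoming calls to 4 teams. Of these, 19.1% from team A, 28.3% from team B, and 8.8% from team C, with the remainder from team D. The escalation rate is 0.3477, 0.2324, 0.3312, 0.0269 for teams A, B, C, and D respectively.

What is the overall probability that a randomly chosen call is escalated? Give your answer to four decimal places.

0.1731

P(D) = 1 − (0.191 + 0.283 + 0.088) = 0.438.
P(E) = P(E|A)·P(A) + P(E|B)·P(B) + P(E|C)·P(C) + P(E|D)·P(D)
      = 0.3477·0.191 + 0.2324·0.283 + 0.3312·0.088 + 0.0269·0.438
      = 0.0664107 + 0.0657692 + 0.0291456 + 0.0117822 = 0.1731077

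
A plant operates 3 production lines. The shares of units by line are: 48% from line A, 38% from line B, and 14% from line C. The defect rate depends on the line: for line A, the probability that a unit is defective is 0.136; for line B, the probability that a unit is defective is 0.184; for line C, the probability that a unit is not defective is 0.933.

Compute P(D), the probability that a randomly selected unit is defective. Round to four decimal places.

P(D|C) = 1 − 0.933 = 0.067.
By the law of total probability,
P(D) = P(D|A)·P(A) + P(D|B)·P(B) + P(D|C)·P(C)
      = 0.136·0.48 + 0.184·0.38 + 0.067·0.14
      = 0.06528 + 0.06992 + 0.00938 = 0.14458

0.1446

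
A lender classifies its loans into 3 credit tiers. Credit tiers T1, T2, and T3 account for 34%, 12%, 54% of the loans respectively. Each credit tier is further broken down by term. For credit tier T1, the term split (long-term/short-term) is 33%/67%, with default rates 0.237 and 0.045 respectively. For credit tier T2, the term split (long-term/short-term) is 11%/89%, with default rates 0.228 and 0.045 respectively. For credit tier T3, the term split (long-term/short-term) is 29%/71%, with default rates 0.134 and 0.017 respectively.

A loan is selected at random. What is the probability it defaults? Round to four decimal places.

P(D) ≈ 0.0722

P(D|T1) = 0.33·0.237 + 0.67·0.045 = 0.07821 + 0.03015 = 0.10836
P(D|T2) = 0.11·0.228 + 0.89·0.045 = 0.02508 + 0.04005 = 0.06513
P(D|T3) = 0.29·0.134 + 0.71·0.017 = 0.03886 + 0.01207 = 0.05093
Then overall,
P(D) = 0.34·0.10836 + 0.12·0.06513 + 0.54·0.05093
      = 0.0368424 + 0.0078156 + 0.0275022 = 0.0721602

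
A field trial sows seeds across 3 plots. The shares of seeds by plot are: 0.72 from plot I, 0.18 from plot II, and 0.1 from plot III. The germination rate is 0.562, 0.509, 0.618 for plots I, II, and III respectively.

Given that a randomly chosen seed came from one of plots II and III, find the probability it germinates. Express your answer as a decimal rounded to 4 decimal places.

0.5479

Let S = {II, III}.
P(S) = 0.18 + 0.1 = 0.28.
P(G ∩ S) = 0.509·0.18 + 0.618·0.1 = 0.09162 + 0.0618 = 0.15342.
P(G | S) = 0.15342 / 0.28 = 0.547929…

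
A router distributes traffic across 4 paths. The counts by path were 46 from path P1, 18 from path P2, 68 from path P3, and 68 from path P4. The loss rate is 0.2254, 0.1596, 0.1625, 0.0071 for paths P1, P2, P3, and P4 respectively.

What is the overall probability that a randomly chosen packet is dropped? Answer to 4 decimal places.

0.1239

Total: 46 + 18 + 68 + 68 = 200.
P(P1) = 46/200 = 0.23. P(P2) = 18/200 = 0.09. P(P3) = 68/200 = 0.34. P(P4) = 68/200 = 0.34.
Summing over the partition,
P(L) = P(L|P1)·P(P1) + P(L|P2)·P(P2) + P(L|P3)·P(P3) + P(L|P4)·P(P4)
      = 0.2254·0.23 + 0.1596·0.09 + 0.1625·0.34 + 0.0071·0.34
      = 0.051842 + 0.014364 + 0.05525 + 0.002414 = 0.12387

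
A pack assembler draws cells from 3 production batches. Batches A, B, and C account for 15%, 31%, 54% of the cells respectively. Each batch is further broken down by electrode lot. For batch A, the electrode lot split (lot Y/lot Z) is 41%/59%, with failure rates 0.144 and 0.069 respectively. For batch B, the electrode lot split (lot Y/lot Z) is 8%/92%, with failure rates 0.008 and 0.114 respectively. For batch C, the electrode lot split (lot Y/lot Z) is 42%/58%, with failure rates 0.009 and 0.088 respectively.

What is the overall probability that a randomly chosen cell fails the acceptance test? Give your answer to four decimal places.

0.0773

P(F|A) = 0.41·0.144 + 0.59·0.069 = 0.05904 + 0.04071 = 0.09975
P(F|B) = 0.08·0.008 + 0.92·0.114 = 0.00064 + 0.10488 = 0.10552
P(F|C) = 0.42·0.009 + 0.58·0.088 = 0.00378 + 0.05104 = 0.05482
Then overall,
P(F) = 0.15·0.09975 + 0.31·0.10552 + 0.54·0.05482
      = 0.0149625 + 0.0327112 + 0.0296028 = 0.0772765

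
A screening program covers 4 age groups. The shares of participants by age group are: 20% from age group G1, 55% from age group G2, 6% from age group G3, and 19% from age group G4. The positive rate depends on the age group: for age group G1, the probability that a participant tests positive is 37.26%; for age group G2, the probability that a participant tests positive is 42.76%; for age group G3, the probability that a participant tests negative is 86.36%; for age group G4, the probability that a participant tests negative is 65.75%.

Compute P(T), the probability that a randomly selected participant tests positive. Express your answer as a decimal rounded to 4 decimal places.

P(T|G3) = 1 − 0.8636 = 0.1364.
P(T|G4) = 1 − 0.6575 = 0.3425.
Summing over the partition,
P(T) = P(T|G1)·P(G1) + P(T|G2)·P(G2) + P(T|G3)·P(G3) + P(T|G4)·P(G4)
      = 0.3726·0.2 + 0.4276·0.55 + 0.1364·0.06 + 0.3425·0.19
      = 0.07452 + 0.23518 + 0.008184 + 0.065075 = 0.382959

P(T) ≈ 0.3830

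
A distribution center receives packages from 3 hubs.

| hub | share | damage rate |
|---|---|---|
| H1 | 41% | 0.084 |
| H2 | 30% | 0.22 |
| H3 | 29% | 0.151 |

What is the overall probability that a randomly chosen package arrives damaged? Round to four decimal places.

P(D) = P(D|H1)·P(H1) + P(D|H2)·P(H2) + P(D|H3)·P(H3)
      = 0.084·0.41 + 0.22·0.3 + 0.151·0.29
      = 0.03444 + 0.066 + 0.04379 = 0.14423

P(D) ≈ 0.1442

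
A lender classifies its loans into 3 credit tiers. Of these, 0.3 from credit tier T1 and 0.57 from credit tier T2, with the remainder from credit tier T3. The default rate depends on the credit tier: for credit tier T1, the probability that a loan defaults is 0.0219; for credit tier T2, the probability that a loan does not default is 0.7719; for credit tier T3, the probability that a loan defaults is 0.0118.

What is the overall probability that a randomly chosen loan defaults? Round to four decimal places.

P(T3) = 1 − (0.3 + 0.57) = 0.13.
P(D|T2) = 1 − 0.7719 = 0.2281.
P(D) = P(D|T1)·P(T1) + P(D|T2)·P(T2) + P(D|T3)·P(T3)
      = 0.0219·0.3 + 0.2281·0.57 + 0.0118·0.13
      = 0.00657 + 0.130017 + 0.001534 = 0.138121

0.1381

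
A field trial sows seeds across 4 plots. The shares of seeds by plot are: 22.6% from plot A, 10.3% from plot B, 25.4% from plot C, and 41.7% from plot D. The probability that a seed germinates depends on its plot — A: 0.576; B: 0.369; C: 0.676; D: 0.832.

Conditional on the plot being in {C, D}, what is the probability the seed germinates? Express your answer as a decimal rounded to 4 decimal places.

Let S = {C, D}.
P(S) = 0.254 + 0.417 = 0.671.
P(G ∩ S) = 0.676·0.254 + 0.832·0.417 = 0.171704 + 0.346944 = 0.518648.
P(G | S) = 0.518648 / 0.671 = 0.772948…

0.7729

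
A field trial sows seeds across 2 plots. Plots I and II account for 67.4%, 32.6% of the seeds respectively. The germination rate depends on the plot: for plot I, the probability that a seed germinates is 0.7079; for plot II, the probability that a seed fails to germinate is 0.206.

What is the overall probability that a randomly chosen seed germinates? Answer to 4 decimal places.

P(G) ≈ 0.7360

P(G|II) = 1 − 0.206 = 0.794.
P(G) = P(G|I)·P(I) + P(G|II)·P(II)
      = 0.7079·0.674 + 0.794·0.326
      = 0.4771246 + 0.258844 = 0.7359686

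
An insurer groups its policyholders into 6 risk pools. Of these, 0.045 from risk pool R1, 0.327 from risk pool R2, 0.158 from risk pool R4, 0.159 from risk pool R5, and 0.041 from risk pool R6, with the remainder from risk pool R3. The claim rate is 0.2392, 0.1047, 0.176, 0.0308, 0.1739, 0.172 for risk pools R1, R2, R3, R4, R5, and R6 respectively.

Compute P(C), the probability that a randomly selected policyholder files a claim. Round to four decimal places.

0.1321

P(R3) = 1 − (0.045 + 0.327 + 0.158 + 0.159 + 0.041) = 0.27.
P(C) = P(C|R1)·P(R1) + P(C|R2)·P(R2) + P(C|R3)·P(R3) + P(C|R4)·P(R4) + P(C|R5)·P(R5) + P(C|R6)·P(R6)
      = 0.2392·0.045 + 0.1047·0.327 + 0.176·0.27 + 0.0308·0.158 + 0.1739·0.159 + 0.172·0.041
      = 0.010764 + 0.0342369 + 0.04752 + 0.0048664 + 0.0276501 + 0.007052 = 0.1320894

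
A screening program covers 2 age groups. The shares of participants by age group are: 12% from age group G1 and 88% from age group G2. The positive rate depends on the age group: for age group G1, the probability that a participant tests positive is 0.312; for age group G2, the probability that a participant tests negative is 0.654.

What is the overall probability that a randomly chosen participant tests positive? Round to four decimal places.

P(T) ≈ 0.3419

P(T|G2) = 1 − 0.654 = 0.346.
By the law of total probability,
P(T) = P(T|G1)·P(G1) + P(T|G2)·P(G2)
      = 0.312·0.12 + 0.346·0.88
      = 0.03744 + 0.30448 = 0.34192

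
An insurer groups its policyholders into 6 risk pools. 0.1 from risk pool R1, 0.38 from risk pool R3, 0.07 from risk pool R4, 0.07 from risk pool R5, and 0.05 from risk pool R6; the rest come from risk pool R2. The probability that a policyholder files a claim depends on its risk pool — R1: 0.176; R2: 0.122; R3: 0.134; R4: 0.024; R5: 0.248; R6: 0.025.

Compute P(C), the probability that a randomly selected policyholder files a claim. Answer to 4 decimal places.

0.1291

P(R2) = 1 − (0.1 + 0.38 + 0.07 + 0.07 + 0.05) = 0.33.
P(C) = P(C|R1)·P(R1) + P(C|R2)·P(R2) + P(C|R3)·P(R3) + P(C|R4)·P(R4) + P(C|R5)·P(R5) + P(C|R6)·P(R6)
      = 0.176·0.1 + 0.122·0.33 + 0.134·0.38 + 0.024·0.07 + 0.248·0.07 + 0.025·0.05
      = 0.0176 + 0.04026 + 0.05092 + 0.00168 + 0.01736 + 0.00125 = 0.12907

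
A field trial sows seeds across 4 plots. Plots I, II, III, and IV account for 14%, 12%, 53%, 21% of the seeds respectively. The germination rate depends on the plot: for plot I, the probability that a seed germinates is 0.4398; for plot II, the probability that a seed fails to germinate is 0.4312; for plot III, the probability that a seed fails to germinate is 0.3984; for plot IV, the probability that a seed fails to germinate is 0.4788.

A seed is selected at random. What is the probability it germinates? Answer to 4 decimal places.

P(G|II) = 1 − 0.4312 = 0.5688.
P(G|III) = 1 − 0.3984 = 0.6016.
P(G|IV) = 1 − 0.4788 = 0.5212.
P(G) = P(G|I)·P(I) + P(G|II)·P(II) + P(G|III)·P(III) + P(G|IV)·P(IV)
      = 0.4398·0.14 + 0.5688·0.12 + 0.6016·0.53 + 0.5212·0.21
      = 0.061572 + 0.068256 + 0.318848 + 0.109452 = 0.558128

P(G) ≈ 0.5581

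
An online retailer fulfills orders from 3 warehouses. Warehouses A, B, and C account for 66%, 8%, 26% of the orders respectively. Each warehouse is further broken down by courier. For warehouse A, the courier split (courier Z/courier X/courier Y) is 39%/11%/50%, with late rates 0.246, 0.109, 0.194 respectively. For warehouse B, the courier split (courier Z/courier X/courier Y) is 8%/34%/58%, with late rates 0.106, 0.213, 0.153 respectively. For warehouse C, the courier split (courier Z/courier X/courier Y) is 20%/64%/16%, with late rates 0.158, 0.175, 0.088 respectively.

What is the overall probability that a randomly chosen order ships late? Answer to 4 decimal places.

P(L|A) = 0.39·0.246 + 0.11·0.109 + 0.5·0.194 = 0.09594 + 0.01199 + 0.097 = 0.20493
P(L|B) = 0.08·0.106 + 0.34·0.213 + 0.58·0.153 = 0.00848 + 0.07242 + 0.08874 = 0.16964
P(L|C) = 0.2·0.158 + 0.64·0.175 + 0.16·0.088 = 0.0316 + 0.112 + 0.01408 = 0.15768
Then overall,
P(L) = 0.66·0.20493 + 0.08·0.16964 + 0.26·0.15768
      = 0.1352538 + 0.0135712 + 0.0409968 = 0.1898218

P(L) ≈ 0.1898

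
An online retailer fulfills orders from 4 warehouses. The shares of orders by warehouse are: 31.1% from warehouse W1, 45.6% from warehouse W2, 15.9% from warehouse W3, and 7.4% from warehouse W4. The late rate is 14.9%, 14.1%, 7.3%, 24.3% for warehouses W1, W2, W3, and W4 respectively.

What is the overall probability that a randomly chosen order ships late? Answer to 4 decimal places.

0.1402

P(L) = P(L|W1)·P(W1) + P(L|W2)·P(W2) + P(L|W3)·P(W3) + P(L|W4)·P(W4)
      = 0.149·0.311 + 0.141·0.456 + 0.073·0.159 + 0.243·0.074
      = 0.046339 + 0.064296 + 0.011607 + 0.017982 = 0.140224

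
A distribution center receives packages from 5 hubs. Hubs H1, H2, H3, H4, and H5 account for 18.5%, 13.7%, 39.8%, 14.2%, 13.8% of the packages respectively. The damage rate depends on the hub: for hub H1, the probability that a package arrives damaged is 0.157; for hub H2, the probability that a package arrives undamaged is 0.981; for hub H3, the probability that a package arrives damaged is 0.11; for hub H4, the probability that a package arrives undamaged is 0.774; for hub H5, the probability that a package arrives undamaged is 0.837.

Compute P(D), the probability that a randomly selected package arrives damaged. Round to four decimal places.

0.1300

P(D|H2) = 1 − 0.981 = 0.019.
P(D|H4) = 1 − 0.774 = 0.226.
P(D|H5) = 1 − 0.837 = 0.163.
By the law of total probability,
P(D) = P(D|H1)·P(H1) + P(D|H2)·P(H2) + P(D|H3)·P(H3) + P(D|H4)·P(H4) + P(D|H5)·P(H5)
      = 0.157·0.185 + 0.019·0.137 + 0.11·0.398 + 0.226·0.142 + 0.163·0.138
      = 0.029045 + 0.002603 + 0.04378 + 0.032092 + 0.022494 = 0.130014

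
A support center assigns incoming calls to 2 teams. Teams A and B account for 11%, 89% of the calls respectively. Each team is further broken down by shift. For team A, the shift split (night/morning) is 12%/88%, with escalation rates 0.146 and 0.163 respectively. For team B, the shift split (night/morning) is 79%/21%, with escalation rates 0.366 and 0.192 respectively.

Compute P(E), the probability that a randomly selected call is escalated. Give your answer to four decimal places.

0.3109

P(E|A) = 0.12·0.146 + 0.88·0.163 = 0.01752 + 0.14344 = 0.16096
P(E|B) = 0.79·0.366 + 0.21·0.192 = 0.28914 + 0.04032 = 0.32946
By total probability over the outer partition,
P(E) = 0.11·0.16096 + 0.89·0.32946
      = 0.0177056 + 0.2932194 = 0.310925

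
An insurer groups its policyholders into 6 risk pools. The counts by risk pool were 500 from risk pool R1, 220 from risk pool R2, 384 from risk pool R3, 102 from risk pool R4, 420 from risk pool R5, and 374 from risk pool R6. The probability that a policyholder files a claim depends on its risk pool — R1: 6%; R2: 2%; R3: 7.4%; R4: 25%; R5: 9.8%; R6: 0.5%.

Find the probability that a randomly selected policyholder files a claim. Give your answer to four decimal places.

Total: 500 + 220 + 384 + 102 + 420 + 374 = 2000.
P(R1) = 500/2000 = 0.25. P(R2) = 220/2000 = 0.11. P(R3) = 384/2000 = 0.192. P(R4) = 102/2000 = 0.051. P(R5) = 420/2000 = 0.21. P(R6) = 374/2000 = 0.187.
P(C) = P(C|R1)·P(R1) + P(C|R2)·P(R2) + P(C|R3)·P(R3) + P(C|R4)·P(R4) + P(C|R5)·P(R5) + P(C|R6)·P(R6)
      = 0.06·0.25 + 0.02·0.11 + 0.074·0.192 + 0.25·0.051 + 0.098·0.21 + 0.005·0.187
      = 0.015 + 0.0022 + 0.014208 + 0.01275 + 0.02058 + 0.000935 = 0.065673

0.0657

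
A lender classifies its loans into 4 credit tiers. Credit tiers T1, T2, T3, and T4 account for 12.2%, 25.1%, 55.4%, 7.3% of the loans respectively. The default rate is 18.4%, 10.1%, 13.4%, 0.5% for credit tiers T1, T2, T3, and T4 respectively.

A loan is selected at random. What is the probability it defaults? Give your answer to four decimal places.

P(D) ≈ 0.1224

P(D) = P(D|T1)·P(T1) + P(D|T2)·P(T2) + P(D|T3)·P(T3) + P(D|T4)·P(T4)
      = 0.184·0.122 + 0.101·0.251 + 0.134·0.554 + 0.005·0.073
      = 0.022448 + 0.025351 + 0.074236 + 0.000365 = 0.1224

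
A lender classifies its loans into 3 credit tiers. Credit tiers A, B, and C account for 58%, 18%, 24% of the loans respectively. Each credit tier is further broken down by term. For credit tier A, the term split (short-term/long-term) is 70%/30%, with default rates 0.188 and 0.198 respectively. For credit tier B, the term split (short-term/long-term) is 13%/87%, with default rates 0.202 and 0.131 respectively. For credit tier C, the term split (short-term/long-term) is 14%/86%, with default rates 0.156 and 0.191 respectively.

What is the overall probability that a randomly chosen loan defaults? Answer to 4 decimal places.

0.1807

P(D|A) = 0.7·0.188 + 0.3·0.198 = 0.1316 + 0.0594 = 0.191
P(D|B) = 0.13·0.202 + 0.87·0.131 = 0.02626 + 0.11397 = 0.14023
P(D|C) = 0.14·0.156 + 0.86·0.191 = 0.02184 + 0.16426 = 0.1861
Then overall,
P(D) = 0.58·0.191 + 0.18·0.14023 + 0.24·0.1861
      = 0.11078 + 0.0252414 + 0.044664 = 0.1806854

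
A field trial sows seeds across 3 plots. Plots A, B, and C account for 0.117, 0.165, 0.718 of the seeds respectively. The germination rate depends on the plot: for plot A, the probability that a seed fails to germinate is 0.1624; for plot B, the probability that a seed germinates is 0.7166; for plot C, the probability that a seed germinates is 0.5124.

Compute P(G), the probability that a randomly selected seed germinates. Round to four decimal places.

P(G|A) = 1 − 0.1624 = 0.8376.
P(G) = P(G|A)·P(A) + P(G|B)·P(B) + P(G|C)·P(C)
      = 0.8376·0.117 + 0.7166·0.165 + 0.5124·0.718
      = 0.0979992 + 0.118239 + 0.3679032 = 0.5841414

P(G) ≈ 0.5841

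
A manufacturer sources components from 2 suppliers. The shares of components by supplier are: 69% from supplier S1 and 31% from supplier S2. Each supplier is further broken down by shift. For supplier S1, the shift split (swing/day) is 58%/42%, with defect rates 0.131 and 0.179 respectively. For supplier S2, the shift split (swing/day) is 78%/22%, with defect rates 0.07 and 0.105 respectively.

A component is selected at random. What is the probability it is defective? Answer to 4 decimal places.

0.1284

P(D|S1) = 0.58·0.131 + 0.42·0.179 = 0.07598 + 0.07518 = 0.15116
P(D|S2) = 0.78·0.07 + 0.22·0.105 = 0.0546 + 0.0231 = 0.0777
By total probability over the outer partition,
P(D) = 0.69·0.15116 + 0.31·0.0777
      = 0.1043004 + 0.024087 = 0.1283874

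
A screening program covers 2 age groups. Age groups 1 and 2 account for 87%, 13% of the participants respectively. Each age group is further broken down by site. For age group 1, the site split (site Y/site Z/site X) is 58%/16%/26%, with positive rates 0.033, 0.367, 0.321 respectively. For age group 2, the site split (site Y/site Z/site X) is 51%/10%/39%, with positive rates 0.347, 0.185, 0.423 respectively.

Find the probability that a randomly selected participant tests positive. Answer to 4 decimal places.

P(T|1) = 0.58·0.033 + 0.16·0.367 + 0.26·0.321 = 0.01914 + 0.05872 + 0.08346 = 0.16132
P(T|2) = 0.51·0.347 + 0.1·0.185 + 0.39·0.423 = 0.17697 + 0.0185 + 0.16497 = 0.36044
By total probability over the outer partition,
P(T) = 0.87·0.16132 + 0.13·0.36044
      = 0.1403484 + 0.0468572 = 0.1872056

0.1872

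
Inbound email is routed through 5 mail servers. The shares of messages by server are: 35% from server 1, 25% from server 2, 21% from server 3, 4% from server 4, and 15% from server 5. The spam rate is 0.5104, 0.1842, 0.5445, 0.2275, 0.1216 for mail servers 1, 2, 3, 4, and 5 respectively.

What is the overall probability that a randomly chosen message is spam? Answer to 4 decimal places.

P(S) ≈ 0.3664

By the law of total probability,
P(S) = P(S|1)·P(1) + P(S|2)·P(2) + P(S|3)·P(3) + P(S|4)·P(4) + P(S|5)·P(5)
      = 0.5104·0.35 + 0.1842·0.25 + 0.5445·0.21 + 0.2275·0.04 + 0.1216·0.15
      = 0.17864 + 0.04605 + 0.114345 + 0.0091 + 0.01824 = 0.366375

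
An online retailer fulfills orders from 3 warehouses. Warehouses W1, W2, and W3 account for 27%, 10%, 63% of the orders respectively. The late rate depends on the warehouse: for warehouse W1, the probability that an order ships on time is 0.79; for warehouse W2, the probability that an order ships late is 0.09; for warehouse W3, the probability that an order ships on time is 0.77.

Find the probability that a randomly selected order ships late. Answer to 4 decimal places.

P(L) ≈ 0.2106

P(L|W1) = 1 − 0.79 = 0.21.
P(L|W3) = 1 − 0.77 = 0.23.
By the law of total probability,
P(L) = P(L|W1)·P(W1) + P(L|W2)·P(W2) + P(L|W3)·P(W3)
      = 0.21·0.27 + 0.09·0.1 + 0.23·0.63
      = 0.0567 + 0.009 + 0.1449 = 0.2106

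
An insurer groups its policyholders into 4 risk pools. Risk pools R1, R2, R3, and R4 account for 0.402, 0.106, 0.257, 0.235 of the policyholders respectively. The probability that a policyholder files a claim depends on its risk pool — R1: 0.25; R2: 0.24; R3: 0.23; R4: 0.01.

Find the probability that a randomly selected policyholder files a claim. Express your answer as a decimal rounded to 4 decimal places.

Using total probability over the partition,
P(C) = P(C|R1)·P(R1) + P(C|R2)·P(R2) + P(C|R3)·P(R3) + P(C|R4)·P(R4)
      = 0.25·0.402 + 0.24·0.106 + 0.23·0.257 + 0.01·0.235
      = 0.1005 + 0.02544 + 0.05911 + 0.00235 = 0.1874

0.1874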